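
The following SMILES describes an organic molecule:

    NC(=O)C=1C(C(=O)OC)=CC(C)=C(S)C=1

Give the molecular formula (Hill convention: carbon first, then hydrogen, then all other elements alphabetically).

C10H11NO3S

Walk through each heavy atom and fill implicit hydrogens from standard valence (C 4, N 3, O 2, S 2, halogen 1):
  atom 1: N, bond orders sum to 1 (valence 3) → 2 H
  atom 2: C, bond orders sum to 4 (valence 4) → 0 H
  atom 3: O, bond orders sum to 2 (valence 2) → 0 H
  atom 4: C, bond orders sum to 4 (valence 4) → 0 H
  atom 5: C, bond orders sum to 4 (valence 4) → 0 H
  atom 6: C, bond orders sum to 4 (valence 4) → 0 H
  atom 7: O, bond orders sum to 2 (valence 2) → 0 H
  atom 8: O, bond orders sum to 2 (valence 2) → 0 H
  atom 9: C, bond orders sum to 1 (valence 4) → 3 H
  atom 10: C, bond orders sum to 3 (valence 4) → 1 H
  atom 11: C, bond orders sum to 4 (valence 4) → 0 H
  atom 12: C, bond orders sum to 1 (valence 4) → 3 H
  atom 13: C, bond orders sum to 4 (valence 4) → 0 H
  atom 14: S, bond orders sum to 1 (valence 2) → 1 H
  atom 15: C, bond orders sum to 3 (valence 4) → 1 H
Totals → C:10, H:11, N:1, O:3, S:1.
In Hill order: C10H11NO3S.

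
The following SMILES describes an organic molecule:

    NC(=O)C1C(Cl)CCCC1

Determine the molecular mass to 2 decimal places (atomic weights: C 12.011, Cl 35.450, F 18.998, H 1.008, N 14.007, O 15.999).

First, the molecular formula is C7H12ClNO (counting implicit H from valence).
  C: 7 × 12.011 = 84.077
  Cl: 1 × 35.450 = 35.450
  H: 12 × 1.008 = 12.096
  N: 1 × 14.007 = 14.007
  O: 1 × 15.999 = 15.999
Sum: 7×12.011 + 1×35.450 + 12×1.008 + 1×14.007 + 1×15.999 = 161.629 → 161.63 g/mol.

161.63 g/mol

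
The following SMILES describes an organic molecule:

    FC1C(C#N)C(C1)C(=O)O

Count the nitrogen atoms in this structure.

Scan the SMILES for N atoms (remember two-letter symbols like Cl and Br are single atoms).
Nitrogen count: 1.

1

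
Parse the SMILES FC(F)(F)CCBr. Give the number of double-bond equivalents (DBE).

Molecular formula: C3H4BrF3.
DoU = (2C + 2 + N − H − X) / 2, where X is the halogen count and O/S are ignored.
    = (2·3 + 2 + 0 − 4 − 4) / 2 = 0 / 2 = 0.

0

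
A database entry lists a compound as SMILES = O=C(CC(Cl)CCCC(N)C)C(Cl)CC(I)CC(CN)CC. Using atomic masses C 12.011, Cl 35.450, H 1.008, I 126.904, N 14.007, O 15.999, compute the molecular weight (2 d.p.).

First, the molecular formula is C16H31Cl2IN2O (counting implicit H from valence).
  C: 16 × 12.011 = 192.176
  Cl: 2 × 35.450 = 70.900
  H: 31 × 1.008 = 31.248
  I: 1 × 126.904 = 126.904
  N: 2 × 14.007 = 28.014
  O: 1 × 15.999 = 15.999
Sum: 16×12.011 + 2×35.450 + 31×1.008 + 1×126.904 + 2×14.007 + 1×15.999 = 465.241 → 465.24 g/mol.

465.24 g/mol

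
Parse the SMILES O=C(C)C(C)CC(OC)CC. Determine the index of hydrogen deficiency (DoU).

1

Degree of unsaturation = (number of rings) + (number of π bonds).
Ring closures in the SMILES: 0.
π bonds: 1 double bond (each 1 DoU) → 1 DoU from unsaturation.
Total DoU = 0 + 1 = 1.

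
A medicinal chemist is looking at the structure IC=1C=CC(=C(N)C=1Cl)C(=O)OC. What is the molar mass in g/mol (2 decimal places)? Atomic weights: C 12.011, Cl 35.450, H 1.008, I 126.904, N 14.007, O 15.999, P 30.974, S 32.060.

311.50 g/mol

First, the molecular formula is C8H7ClINO2 (counting implicit H from valence).
  C: 8 × 12.011 = 96.088
  Cl: 1 × 35.450 = 35.450
  H: 7 × 1.008 = 7.056
  I: 1 × 126.904 = 126.904
  N: 1 × 14.007 = 14.007
  O: 2 × 15.999 = 31.998
Sum: 8×12.011 + 1×35.450 + 7×1.008 + 1×126.904 + 1×14.007 + 2×15.999 = 311.503 → 311.50 g/mol.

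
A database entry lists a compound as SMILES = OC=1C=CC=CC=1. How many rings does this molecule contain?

In SMILES, each pair of matching ring-closure digits denotes one ring-closing bond; the number of such bonds equals the number of independent rings.
Ring-closure bonds here: 1.

1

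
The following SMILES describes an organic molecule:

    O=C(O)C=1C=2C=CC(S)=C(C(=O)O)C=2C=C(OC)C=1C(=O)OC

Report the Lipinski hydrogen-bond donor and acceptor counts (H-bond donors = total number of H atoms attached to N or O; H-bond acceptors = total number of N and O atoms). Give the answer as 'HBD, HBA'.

Donors: find every N or O and count the H atoms it carries.
  atom 1 (O): bond orders sum to 2 → 0 H
  atom 3 (O): bond orders sum to 1 → 1 H
  atom 12 (O): bond orders sum to 2 → 0 H
  atom 13 (O): bond orders sum to 1 → 1 H
  atom 17 (O): bond orders sum to 2 → 0 H
  atom 21 (O): bond orders sum to 2 → 0 H
  atom 22 (O): bond orders sum to 2 → 0 H
Lipinski HBD = 2.
Acceptors: N atoms = 0, O atoms = 7 → HBA = 7.

2, 7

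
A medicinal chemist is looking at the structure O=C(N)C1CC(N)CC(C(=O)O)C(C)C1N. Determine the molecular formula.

Walk through each heavy atom and fill implicit hydrogens from standard valence (C 4, N 3, O 2, S 2, halogen 1):
  atom 1: O, bond orders sum to 2 (valence 2) → 0 H
  atom 2: C, bond orders sum to 4 (valence 4) → 0 H
  atom 3: N, bond orders sum to 1 (valence 3) → 2 H
  atom 4: C, bond orders sum to 3 (valence 4) → 1 H
  atom 5: C, bond orders sum to 2 (valence 4) → 2 H
  atom 6: C, bond orders sum to 3 (valence 4) → 1 H
  atom 7: N, bond orders sum to 1 (valence 3) → 2 H
  atom 8: C, bond orders sum to 2 (valence 4) → 2 H
  atom 9: C, bond orders sum to 3 (valence 4) → 1 H
  atom 10: C, bond orders sum to 4 (valence 4) → 0 H
  atom 11: O, bond orders sum to 2 (valence 2) → 0 H
  atom 12: O, bond orders sum to 1 (valence 2) → 1 H
  atom 13: C, bond orders sum to 3 (valence 4) → 1 H
  atom 14: C, bond orders sum to 1 (valence 4) → 3 H
  atom 15: C, bond orders sum to 3 (valence 4) → 1 H
  atom 16: N, bond orders sum to 1 (valence 3) → 2 H
Totals → C:10, H:19, N:3, O:3.

C10H19N3O3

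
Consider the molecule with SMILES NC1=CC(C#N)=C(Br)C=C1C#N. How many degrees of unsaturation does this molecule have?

Molecular formula: C8H4BrN3.
DoU = (2C + 2 + N − H − X) / 2, where X is the halogen count and O/S are ignored.
    = (2·8 + 2 + 3 − 4 − 1) / 2 = 16 / 2 = 8.

8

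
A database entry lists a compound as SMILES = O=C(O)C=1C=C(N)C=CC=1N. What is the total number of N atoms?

2

Scan the SMILES for N atoms (remember two-letter symbols like Cl and Br are single atoms).
Nitrogen count: 2.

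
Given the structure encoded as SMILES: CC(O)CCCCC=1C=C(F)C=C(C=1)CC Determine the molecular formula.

Walk through each heavy atom and fill implicit hydrogens from standard valence (C 4, N 3, O 2, S 2, halogen 1):
  atom 1: C, bond orders sum to 1 (valence 4) → 3 H
  atom 2: C, bond orders sum to 3 (valence 4) → 1 H
  atom 3: O, bond orders sum to 1 (valence 2) → 1 H
  atom 4: C, bond orders sum to 2 (valence 4) → 2 H
  atom 5: C, bond orders sum to 2 (valence 4) → 2 H
  atom 6: C, bond orders sum to 2 (valence 4) → 2 H
  atom 7: C, bond orders sum to 2 (valence 4) → 2 H
  atom 8: C, bond orders sum to 4 (valence 4) → 0 H
  atom 9: C, bond orders sum to 3 (valence 4) → 1 H
  atom 10: C, bond orders sum to 4 (valence 4) → 0 H
  atom 11: F (halogen, monovalent) → 0 H
  atom 12: C, bond orders sum to 3 (valence 4) → 1 H
  atom 13: C, bond orders sum to 4 (valence 4) → 0 H
  atom 14: C, bond orders sum to 3 (valence 4) → 1 H
  atom 15: C, bond orders sum to 2 (valence 4) → 2 H
  atom 16: C, bond orders sum to 1 (valence 4) → 3 H
Totals → C:14, H:21, F:1, O:1.

C14H21FO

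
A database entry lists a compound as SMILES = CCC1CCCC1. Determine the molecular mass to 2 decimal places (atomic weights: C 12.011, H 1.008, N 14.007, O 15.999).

98.19 g/mol

First, the molecular formula is C7H14 (counting implicit H from valence).
  C: 7 × 12.011 = 84.077
  H: 14 × 1.008 = 14.112
Sum: 7×12.011 + 14×1.008 = 98.189 → 98.19 g/mol.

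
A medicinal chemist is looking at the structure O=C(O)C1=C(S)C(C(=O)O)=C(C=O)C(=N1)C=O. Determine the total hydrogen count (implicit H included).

5

Walk through each heavy atom and fill implicit hydrogens from standard valence (C 4, N 3, O 2, S 2, halogen 1):
  atom 1: O, bond orders sum to 2 (valence 2) → 0 H
  atom 2: C, bond orders sum to 4 (valence 4) → 0 H
  atom 3: O, bond orders sum to 1 (valence 2) → 1 H
  atom 4: C, bond orders sum to 4 (valence 4) → 0 H
  atom 5: C, bond orders sum to 4 (valence 4) → 0 H
  atom 6: S, bond orders sum to 1 (valence 2) → 1 H
  atom 7: C, bond orders sum to 4 (valence 4) → 0 H
  atom 8: C, bond orders sum to 4 (valence 4) → 0 H
  atom 9: O, bond orders sum to 2 (valence 2) → 0 H
  atom 10: O, bond orders sum to 1 (valence 2) → 1 H
  atom 11: C, bond orders sum to 4 (valence 4) → 0 H
  atom 12: C, bond orders sum to 3 (valence 4) → 1 H
  atom 13: O, bond orders sum to 2 (valence 2) → 0 H
  atom 14: C, bond orders sum to 4 (valence 4) → 0 H
  atom 15: N, bond orders sum to 3 (valence 3) → 0 H
  atom 16: C, bond orders sum to 3 (valence 4) → 1 H
  atom 17: O, bond orders sum to 2 (valence 2) → 0 H
Total hydrogens: 5.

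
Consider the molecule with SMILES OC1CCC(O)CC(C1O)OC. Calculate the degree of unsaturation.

1

Molecular formula: C8H16O4.
DoU = (2C + 2 + N − H − X) / 2, where X is the halogen count and O/S are ignored.
    = (2·8 + 2 + 0 − 16 − 0) / 2 = 2 / 2 = 1.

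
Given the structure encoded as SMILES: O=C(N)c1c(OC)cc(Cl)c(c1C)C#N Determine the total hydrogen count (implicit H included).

Walk through each heavy atom and fill implicit hydrogens from standard valence (C 4, N 3, O 2, S 2, halogen 1); for lowercase aromatic atoms, an aromatic c carries 1 H when it has two neighbours and 0 H with three, and aromatic n carries 0 H:
  atom 1: O, bond orders sum to 2 (valence 2) → 0 H
  atom 2: C, bond orders sum to 4 (valence 4) → 0 H
  atom 3: N, bond orders sum to 1 (valence 3) → 2 H
  atom 4: aromatic c, 3 neighbours → 0 H
  atom 5: aromatic c, 3 neighbours → 0 H
  atom 6: O, bond orders sum to 2 (valence 2) → 0 H
  atom 7: C, bond orders sum to 1 (valence 4) → 3 H
  atom 8: aromatic c, 2 neighbours → 1 H
  atom 9: aromatic c, 3 neighbours → 0 H
  atom 10: Cl (halogen, monovalent) → 0 H
  atom 11: aromatic c, 3 neighbours → 0 H
  atom 12: aromatic c, 3 neighbours → 0 H
  atom 13: C, bond orders sum to 1 (valence 4) → 3 H
  atom 14: C, bond orders sum to 4 (valence 4) → 0 H
  atom 15: N, bond orders sum to 3 (valence 3) → 0 H
Total hydrogens: 9.

9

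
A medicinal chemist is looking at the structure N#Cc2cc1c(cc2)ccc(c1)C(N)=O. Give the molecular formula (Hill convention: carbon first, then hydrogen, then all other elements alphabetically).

C12H8N2O

Walk through each heavy atom and fill implicit hydrogens from standard valence (C 4, N 3, O 2, S 2, halogen 1); for lowercase aromatic atoms, an aromatic c carries 1 H when it has two neighbours and 0 H with three, and aromatic n carries 0 H:
  atom 1: N, bond orders sum to 3 (valence 3) → 0 H
  atom 2: C, bond orders sum to 4 (valence 4) → 0 H
  atom 3: aromatic c, 3 neighbours → 0 H
  atom 4: aromatic c, 2 neighbours → 1 H
  atom 5: aromatic c, 3 neighbours → 0 H
  atom 6: aromatic c, 3 neighbours → 0 H
  atom 7: aromatic c, 2 neighbours → 1 H
  atom 8: aromatic c, 2 neighbours → 1 H
  atom 9: aromatic c, 2 neighbours → 1 H
  atom 10: aromatic c, 2 neighbours → 1 H
  atom 11: aromatic c, 3 neighbours → 0 H
  atom 12: aromatic c, 2 neighbours → 1 H
  atom 13: C, bond orders sum to 4 (valence 4) → 0 H
  atom 14: N, bond orders sum to 1 (valence 3) → 2 H
  atom 15: O, bond orders sum to 2 (valence 2) → 0 H
Totals → C:12, H:8, N:2, O:1.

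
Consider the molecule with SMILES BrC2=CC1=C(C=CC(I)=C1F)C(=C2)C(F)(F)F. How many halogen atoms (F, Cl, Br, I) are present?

Halogen atoms appear at heavy-atom positions 1, 9, 11, 15, 16, 17 (1×Br, 4×F, 1×I).
Halogen count: 6.

6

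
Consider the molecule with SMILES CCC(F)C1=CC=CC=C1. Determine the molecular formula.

C9H11F

Walk through each heavy atom and fill implicit hydrogens from standard valence (C 4, N 3, O 2, S 2, halogen 1):
  atom 1: C, bond orders sum to 1 (valence 4) → 3 H
  atom 2: C, bond orders sum to 2 (valence 4) → 2 H
  atom 3: C, bond orders sum to 3 (valence 4) → 1 H
  atom 4: F (halogen, monovalent) → 0 H
  atom 5: C, bond orders sum to 4 (valence 4) → 0 H
  atom 6: C, bond orders sum to 3 (valence 4) → 1 H
  atom 7: C, bond orders sum to 3 (valence 4) → 1 H
  atom 8: C, bond orders sum to 3 (valence 4) → 1 H
  atom 9: C, bond orders sum to 3 (valence 4) → 1 H
  atom 10: C, bond orders sum to 3 (valence 4) → 1 H
Totals → C:9, H:11, F:1.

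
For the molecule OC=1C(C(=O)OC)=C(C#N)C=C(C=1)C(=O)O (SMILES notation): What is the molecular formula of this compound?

C10H7NO5

Walk through each heavy atom and fill implicit hydrogens from standard valence (C 4, N 3, O 2, S 2, halogen 1):
  atom 1: O, bond orders sum to 1 (valence 2) → 1 H
  atom 2: C, bond orders sum to 4 (valence 4) → 0 H
  atom 3: C, bond orders sum to 4 (valence 4) → 0 H
  atom 4: C, bond orders sum to 4 (valence 4) → 0 H
  atom 5: O, bond orders sum to 2 (valence 2) → 0 H
  atom 6: O, bond orders sum to 2 (valence 2) → 0 H
  atom 7: C, bond orders sum to 1 (valence 4) → 3 H
  atom 8: C, bond orders sum to 4 (valence 4) → 0 H
  atom 9: C, bond orders sum to 4 (valence 4) → 0 H
  atom 10: N, bond orders sum to 3 (valence 3) → 0 H
  atom 11: C, bond orders sum to 3 (valence 4) → 1 H
  atom 12: C, bond orders sum to 4 (valence 4) → 0 H
  atom 13: C, bond orders sum to 3 (valence 4) → 1 H
  atom 14: C, bond orders sum to 4 (valence 4) → 0 H
  atom 15: O, bond orders sum to 2 (valence 2) → 0 H
  atom 16: O, bond orders sum to 1 (valence 2) → 1 H
Totals → C:10, H:7, N:1, O:5.
In Hill order: C10H7NO5.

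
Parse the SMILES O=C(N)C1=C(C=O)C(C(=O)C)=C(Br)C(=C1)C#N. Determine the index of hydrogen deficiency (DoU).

9

Degree of unsaturation = (number of rings) + (number of π bonds).
Ring closures in the SMILES: 1.
π bonds: 6 double bonds (each 1 DoU), 1 triple bond (each 2 DoU) → 8 DoU from unsaturation.
Total DoU = 1 + 8 = 9.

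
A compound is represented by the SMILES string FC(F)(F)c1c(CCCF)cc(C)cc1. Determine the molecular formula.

Walk through each heavy atom and fill implicit hydrogens from standard valence (C 4, N 3, O 2, S 2, halogen 1); for lowercase aromatic atoms, an aromatic c carries 1 H when it has two neighbours and 0 H with three, and aromatic n carries 0 H:
  atom 1: F (halogen, monovalent) → 0 H
  atom 2: C, bond orders sum to 4 (valence 4) → 0 H
  atom 3: F (halogen, monovalent) → 0 H
  atom 4: F (halogen, monovalent) → 0 H
  atom 5: aromatic c, 3 neighbours → 0 H
  atom 6: aromatic c, 3 neighbours → 0 H
  atom 7: C, bond orders sum to 2 (valence 4) → 2 H
  atom 8: C, bond orders sum to 2 (valence 4) → 2 H
  atom 9: C, bond orders sum to 2 (valence 4) → 2 H
  atom 10: F (halogen, monovalent) → 0 H
  atom 11: aromatic c, 2 neighbours → 1 H
  atom 12: aromatic c, 3 neighbours → 0 H
  atom 13: C, bond orders sum to 1 (valence 4) → 3 H
  atom 14: aromatic c, 2 neighbours → 1 H
  atom 15: aromatic c, 2 neighbours → 1 H
Totals → C:11, H:12, F:4.
In Hill order: C11H12F4.

C11H12F4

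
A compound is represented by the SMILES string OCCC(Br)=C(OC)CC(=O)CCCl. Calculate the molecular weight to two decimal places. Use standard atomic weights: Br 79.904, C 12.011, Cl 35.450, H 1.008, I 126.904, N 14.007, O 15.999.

285.56 g/mol

First, the molecular formula is C9H14BrClO3 (counting implicit H from valence).
  Br: 1 × 79.904 = 79.904
  C: 9 × 12.011 = 108.099
  Cl: 1 × 35.450 = 35.450
  H: 14 × 1.008 = 14.112
  O: 3 × 15.999 = 47.997
Sum: 1×79.904 + 9×12.011 + 1×35.450 + 14×1.008 + 3×15.999 = 285.562 → 285.56 g/mol.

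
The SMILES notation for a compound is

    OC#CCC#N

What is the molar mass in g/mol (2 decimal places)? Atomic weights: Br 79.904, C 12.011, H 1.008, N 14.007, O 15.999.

81.07 g/mol

First, the molecular formula is C4H3NO (counting implicit H from valence).
  C: 4 × 12.011 = 48.044
  H: 3 × 1.008 = 3.024
  N: 1 × 14.007 = 14.007
  O: 1 × 15.999 = 15.999
Sum: 4×12.011 + 3×1.008 + 1×14.007 + 1×15.999 = 81.074 → 81.07 g/mol.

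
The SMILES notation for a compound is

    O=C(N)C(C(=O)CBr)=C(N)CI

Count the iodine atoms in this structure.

1

Scan the SMILES for I atoms (remember two-letter symbols like Cl and Br are single atoms).
Iodine count: 1.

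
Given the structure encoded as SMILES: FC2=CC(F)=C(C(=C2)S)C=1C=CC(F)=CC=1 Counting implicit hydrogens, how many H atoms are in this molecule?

Walk through each heavy atom and fill implicit hydrogens from standard valence (C 4, N 3, O 2, S 2, halogen 1):
  atom 1: F (halogen, monovalent) → 0 H
  atom 2: C, bond orders sum to 4 (valence 4) → 0 H
  atom 3: C, bond orders sum to 3 (valence 4) → 1 H
  atom 4: C, bond orders sum to 4 (valence 4) → 0 H
  atom 5: F (halogen, monovalent) → 0 H
  atom 6: C, bond orders sum to 4 (valence 4) → 0 H
  atom 7: C, bond orders sum to 4 (valence 4) → 0 H
  atom 8: C, bond orders sum to 3 (valence 4) → 1 H
  atom 9: S, bond orders sum to 1 (valence 2) → 1 H
  atom 10: C, bond orders sum to 4 (valence 4) → 0 H
  atom 11: C, bond orders sum to 3 (valence 4) → 1 H
  atom 12: C, bond orders sum to 3 (valence 4) → 1 H
  atom 13: C, bond orders sum to 4 (valence 4) → 0 H
  atom 14: F (halogen, monovalent) → 0 H
  atom 15: C, bond orders sum to 3 (valence 4) → 1 H
  atom 16: C, bond orders sum to 3 (valence 4) → 1 H
Total hydrogens: 7.

7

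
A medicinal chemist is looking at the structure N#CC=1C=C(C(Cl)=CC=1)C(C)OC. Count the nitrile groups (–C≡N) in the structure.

The nitrile motif appears at heavy-atom position 2 in the SMILES.
Other groups present: 1 ether.
Nitrile count: 1.

1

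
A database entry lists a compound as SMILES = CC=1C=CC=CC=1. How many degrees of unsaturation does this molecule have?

Molecular formula: C7H8.
DoU = (2C + 2 + N − H − X) / 2, where X is the halogen count and O/S are ignored.
    = (2·7 + 2 + 0 − 8 − 0) / 2 = 8 / 2 = 4.

4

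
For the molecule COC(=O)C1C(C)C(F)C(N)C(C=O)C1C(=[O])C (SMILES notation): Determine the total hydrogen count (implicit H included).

18

Walk through each heavy atom and fill implicit hydrogens from standard valence (C 4, N 3, O 2, S 2, halogen 1):
  atom 1: C, bond orders sum to 1 (valence 4) → 3 H
  atom 2: O, bond orders sum to 2 (valence 2) → 0 H
  atom 3: C, bond orders sum to 4 (valence 4) → 0 H
  atom 4: O, bond orders sum to 2 (valence 2) → 0 H
  atom 5: C, bond orders sum to 3 (valence 4) → 1 H
  atom 6: C, bond orders sum to 3 (valence 4) → 1 H
  atom 7: C, bond orders sum to 1 (valence 4) → 3 H
  atom 8: C, bond orders sum to 3 (valence 4) → 1 H
  atom 9: F (halogen, monovalent) → 0 H
  atom 10: C, bond orders sum to 3 (valence 4) → 1 H
  atom 11: N, bond orders sum to 1 (valence 3) → 2 H
  atom 12: C, bond orders sum to 3 (valence 4) → 1 H
  atom 13: C, bond orders sum to 3 (valence 4) → 1 H
  atom 14: O, bond orders sum to 2 (valence 2) → 0 H
  atom 15: C, bond orders sum to 3 (valence 4) → 1 H
  atom 16: C, bond orders sum to 4 (valence 4) → 0 H
  atom 17: O with explicit H count 0
  atom 18: C, bond orders sum to 1 (valence 4) → 3 H
Total hydrogens: 18.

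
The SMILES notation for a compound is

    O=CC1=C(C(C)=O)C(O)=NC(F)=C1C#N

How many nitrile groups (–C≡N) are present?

1

The nitrile motif appears at heavy-atom position 14 in the SMILES.
Other groups present: 1 aldehyde, 1 hydroxyl, 1 ketone.
Nitrile count: 1.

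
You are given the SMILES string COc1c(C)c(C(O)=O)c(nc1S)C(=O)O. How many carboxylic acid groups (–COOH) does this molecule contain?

2

The carboxylic acid motif appears at heavy-atom positions 7, 14 in the SMILES.
Other groups present: 1 ether, 1 thiol.
Carboxylic acid count: 2.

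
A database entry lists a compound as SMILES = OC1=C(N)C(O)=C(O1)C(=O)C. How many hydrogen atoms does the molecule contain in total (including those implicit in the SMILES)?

7

Walk through each heavy atom and fill implicit hydrogens from standard valence (C 4, N 3, O 2, S 2, halogen 1):
  atom 1: O, bond orders sum to 1 (valence 2) → 1 H
  atom 2: C, bond orders sum to 4 (valence 4) → 0 H
  atom 3: C, bond orders sum to 4 (valence 4) → 0 H
  atom 4: N, bond orders sum to 1 (valence 3) → 2 H
  atom 5: C, bond orders sum to 4 (valence 4) → 0 H
  atom 6: O, bond orders sum to 1 (valence 2) → 1 H
  atom 7: C, bond orders sum to 4 (valence 4) → 0 H
  atom 8: O, bond orders sum to 2 (valence 2) → 0 H
  atom 9: C, bond orders sum to 4 (valence 4) → 0 H
  atom 10: O, bond orders sum to 2 (valence 2) → 0 H
  atom 11: C, bond orders sum to 1 (valence 4) → 3 H
Total hydrogens: 7.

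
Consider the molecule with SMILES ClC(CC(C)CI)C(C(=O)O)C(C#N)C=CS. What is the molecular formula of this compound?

Walk through each heavy atom and fill implicit hydrogens from standard valence (C 4, N 3, O 2, S 2, halogen 1):
  atom 1: Cl (halogen, monovalent) → 0 H
  atom 2: C, bond orders sum to 3 (valence 4) → 1 H
  atom 3: C, bond orders sum to 2 (valence 4) → 2 H
  atom 4: C, bond orders sum to 3 (valence 4) → 1 H
  atom 5: C, bond orders sum to 1 (valence 4) → 3 H
  atom 6: C, bond orders sum to 2 (valence 4) → 2 H
  atom 7: I (halogen, monovalent) → 0 H
  atom 8: C, bond orders sum to 3 (valence 4) → 1 H
  atom 9: C, bond orders sum to 4 (valence 4) → 0 H
  atom 10: O, bond orders sum to 2 (valence 2) → 0 H
  atom 11: O, bond orders sum to 1 (valence 2) → 1 H
  atom 12: C, bond orders sum to 3 (valence 4) → 1 H
  atom 13: C, bond orders sum to 4 (valence 4) → 0 H
  atom 14: N, bond orders sum to 3 (valence 3) → 0 H
  atom 15: C, bond orders sum to 3 (valence 4) → 1 H
  atom 16: C, bond orders sum to 3 (valence 4) → 1 H
  atom 17: S, bond orders sum to 1 (valence 2) → 1 H
Totals → C:11, H:15, Cl:1, I:1, N:1, O:2, S:1.

C11H15ClINO2S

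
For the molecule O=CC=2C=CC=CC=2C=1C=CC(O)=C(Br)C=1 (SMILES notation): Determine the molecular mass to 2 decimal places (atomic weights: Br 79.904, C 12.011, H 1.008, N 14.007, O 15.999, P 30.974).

277.12 g/mol

First, the molecular formula is C13H9BrO2 (counting implicit H from valence).
  Br: 1 × 79.904 = 79.904
  C: 13 × 12.011 = 156.143
  H: 9 × 1.008 = 9.072
  O: 2 × 15.999 = 31.998
Sum: 1×79.904 + 13×12.011 + 9×1.008 + 2×15.999 = 277.117 → 277.12 g/mol.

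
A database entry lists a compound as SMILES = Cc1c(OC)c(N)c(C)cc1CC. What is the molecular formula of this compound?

Walk through each heavy atom and fill implicit hydrogens from standard valence (C 4, N 3, O 2, S 2, halogen 1); for lowercase aromatic atoms, an aromatic c carries 1 H when it has two neighbours and 0 H with three, and aromatic n carries 0 H:
  atom 1: C, bond orders sum to 1 (valence 4) → 3 H
  atom 2: aromatic c, 3 neighbours → 0 H
  atom 3: aromatic c, 3 neighbours → 0 H
  atom 4: O, bond orders sum to 2 (valence 2) → 0 H
  atom 5: C, bond orders sum to 1 (valence 4) → 3 H
  atom 6: aromatic c, 3 neighbours → 0 H
  atom 7: N, bond orders sum to 1 (valence 3) → 2 H
  atom 8: aromatic c, 3 neighbours → 0 H
  atom 9: C, bond orders sum to 1 (valence 4) → 3 H
  atom 10: aromatic c, 2 neighbours → 1 H
  atom 11: aromatic c, 3 neighbours → 0 H
  atom 12: C, bond orders sum to 2 (valence 4) → 2 H
  atom 13: C, bond orders sum to 1 (valence 4) → 3 H
Totals → C:11, H:17, N:1, O:1.

C11H17NO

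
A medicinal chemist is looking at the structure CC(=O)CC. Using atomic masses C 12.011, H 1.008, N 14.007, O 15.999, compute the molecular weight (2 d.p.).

72.11 g/mol

First, the molecular formula is C4H8O (counting implicit H from valence).
  C: 4 × 12.011 = 48.044
  H: 8 × 1.008 = 8.064
  O: 1 × 15.999 = 15.999
Sum: 4×12.011 + 8×1.008 + 1×15.999 = 72.107 → 72.11 g/mol.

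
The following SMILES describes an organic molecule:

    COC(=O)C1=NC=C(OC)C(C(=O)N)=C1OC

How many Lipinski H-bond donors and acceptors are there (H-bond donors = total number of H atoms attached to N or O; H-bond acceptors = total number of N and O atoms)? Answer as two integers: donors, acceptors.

2, 7

Donors: find every N or O and count the H atoms it carries.
  atom 2 (O): bond orders sum to 2 → 0 H
  atom 4 (O): bond orders sum to 2 → 0 H
  atom 6 (N): bond orders sum to 3 → 0 H
  atom 9 (O): bond orders sum to 2 → 0 H
  atom 13 (O): bond orders sum to 2 → 0 H
  atom 14 (N): bond orders sum to 1 → 2 H
  atom 16 (O): bond orders sum to 2 → 0 H
Lipinski HBD = 2.
Acceptors: N atoms = 2, O atoms = 5 → HBA = 7.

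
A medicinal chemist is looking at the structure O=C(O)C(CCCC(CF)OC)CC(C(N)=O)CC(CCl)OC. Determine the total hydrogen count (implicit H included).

27

Walk through each heavy atom and fill implicit hydrogens from standard valence (C 4, N 3, O 2, S 2, halogen 1):
  atom 1: O, bond orders sum to 2 (valence 2) → 0 H
  atom 2: C, bond orders sum to 4 (valence 4) → 0 H
  atom 3: O, bond orders sum to 1 (valence 2) → 1 H
  atom 4: C, bond orders sum to 3 (valence 4) → 1 H
  atom 5: C, bond orders sum to 2 (valence 4) → 2 H
  atom 6: C, bond orders sum to 2 (valence 4) → 2 H
  atom 7: C, bond orders sum to 2 (valence 4) → 2 H
  atom 8: C, bond orders sum to 3 (valence 4) → 1 H
  atom 9: C, bond orders sum to 2 (valence 4) → 2 H
  atom 10: F (halogen, monovalent) → 0 H
  atom 11: O, bond orders sum to 2 (valence 2) → 0 H
  atom 12: C, bond orders sum to 1 (valence 4) → 3 H
  atom 13: C, bond orders sum to 2 (valence 4) → 2 H
  atom 14: C, bond orders sum to 3 (valence 4) → 1 H
  atom 15: C, bond orders sum to 4 (valence 4) → 0 H
  atom 16: N, bond orders sum to 1 (valence 3) → 2 H
  atom 17: O, bond orders sum to 2 (valence 2) → 0 H
  atom 18: C, bond orders sum to 2 (valence 4) → 2 H
  atom 19: C, bond orders sum to 3 (valence 4) → 1 H
  atom 20: C, bond orders sum to 2 (valence 4) → 2 H
  atom 21: Cl (halogen, monovalent) → 0 H
  atom 22: O, bond orders sum to 2 (valence 2) → 0 H
  atom 23: C, bond orders sum to 1 (valence 4) → 3 H
Total hydrogens: 27.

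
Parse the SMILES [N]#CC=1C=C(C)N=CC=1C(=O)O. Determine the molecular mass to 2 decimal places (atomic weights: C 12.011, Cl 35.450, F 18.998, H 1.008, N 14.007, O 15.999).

First, the molecular formula is C8H6N2O2 (counting implicit H from valence).
  C: 8 × 12.011 = 96.088
  H: 6 × 1.008 = 6.048
  N: 2 × 14.007 = 28.014
  O: 2 × 15.999 = 31.998
Sum: 8×12.011 + 6×1.008 + 2×14.007 + 2×15.999 = 162.148 → 162.15 g/mol.

162.15 g/mol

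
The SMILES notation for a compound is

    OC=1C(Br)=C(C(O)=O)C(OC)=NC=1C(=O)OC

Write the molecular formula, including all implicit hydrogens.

Walk through each heavy atom and fill implicit hydrogens from standard valence (C 4, N 3, O 2, S 2, halogen 1):
  atom 1: O, bond orders sum to 1 (valence 2) → 1 H
  atom 2: C, bond orders sum to 4 (valence 4) → 0 H
  atom 3: C, bond orders sum to 4 (valence 4) → 0 H
  atom 4: Br (halogen, monovalent) → 0 H
  atom 5: C, bond orders sum to 4 (valence 4) → 0 H
  atom 6: C, bond orders sum to 4 (valence 4) → 0 H
  atom 7: O, bond orders sum to 1 (valence 2) → 1 H
  atom 8: O, bond orders sum to 2 (valence 2) → 0 H
  atom 9: C, bond orders sum to 4 (valence 4) → 0 H
  atom 10: O, bond orders sum to 2 (valence 2) → 0 H
  atom 11: C, bond orders sum to 1 (valence 4) → 3 H
  atom 12: N, bond orders sum to 3 (valence 3) → 0 H
  atom 13: C, bond orders sum to 4 (valence 4) → 0 H
  atom 14: C, bond orders sum to 4 (valence 4) → 0 H
  atom 15: O, bond orders sum to 2 (valence 2) → 0 H
  atom 16: O, bond orders sum to 2 (valence 2) → 0 H
  atom 17: C, bond orders sum to 1 (valence 4) → 3 H
Totals → C:9, H:8, Br:1, N:1, O:6.
In Hill order: C9H8BrNO6.

C9H8BrNO6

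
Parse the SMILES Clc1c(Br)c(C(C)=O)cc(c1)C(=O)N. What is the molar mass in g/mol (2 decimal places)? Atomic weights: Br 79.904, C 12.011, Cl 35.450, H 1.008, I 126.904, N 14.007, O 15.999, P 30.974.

276.51 g/mol

First, the molecular formula is C9H7BrClNO2 (counting implicit H from valence).
  Br: 1 × 79.904 = 79.904
  C: 9 × 12.011 = 108.099
  Cl: 1 × 35.450 = 35.450
  H: 7 × 1.008 = 7.056
  N: 1 × 14.007 = 14.007
  O: 2 × 15.999 = 31.998
Sum: 1×79.904 + 9×12.011 + 1×35.450 + 7×1.008 + 1×14.007 + 2×15.999 = 276.514 → 276.51 g/mol.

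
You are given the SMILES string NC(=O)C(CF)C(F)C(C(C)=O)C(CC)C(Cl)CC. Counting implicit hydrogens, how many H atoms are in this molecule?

Walk through each heavy atom and fill implicit hydrogens from standard valence (C 4, N 3, O 2, S 2, halogen 1):
  atom 1: N, bond orders sum to 1 (valence 3) → 2 H
  atom 2: C, bond orders sum to 4 (valence 4) → 0 H
  atom 3: O, bond orders sum to 2 (valence 2) → 0 H
  atom 4: C, bond orders sum to 3 (valence 4) → 1 H
  atom 5: C, bond orders sum to 2 (valence 4) → 2 H
  atom 6: F (halogen, monovalent) → 0 H
  atom 7: C, bond orders sum to 3 (valence 4) → 1 H
  atom 8: F (halogen, monovalent) → 0 H
  atom 9: C, bond orders sum to 3 (valence 4) → 1 H
  atom 10: C, bond orders sum to 4 (valence 4) → 0 H
  atom 11: C, bond orders sum to 1 (valence 4) → 3 H
  atom 12: O, bond orders sum to 2 (valence 2) → 0 H
  atom 13: C, bond orders sum to 3 (valence 4) → 1 H
  atom 14: C, bond orders sum to 2 (valence 4) → 2 H
  atom 15: C, bond orders sum to 1 (valence 4) → 3 H
  atom 16: C, bond orders sum to 3 (valence 4) → 1 H
  atom 17: Cl (halogen, monovalent) → 0 H
  atom 18: C, bond orders sum to 2 (valence 4) → 2 H
  atom 19: C, bond orders sum to 1 (valence 4) → 3 H
Total hydrogens: 22.

22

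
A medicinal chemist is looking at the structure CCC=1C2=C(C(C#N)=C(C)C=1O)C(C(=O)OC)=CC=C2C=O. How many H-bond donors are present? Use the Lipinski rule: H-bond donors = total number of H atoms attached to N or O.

1

Donors: find every N or O and count the H atoms it carries.
  atom 8 (N): bond orders sum to 3 → 0 H
  atom 12 (O): bond orders sum to 1 → 1 H
  atom 15 (O): bond orders sum to 2 → 0 H
  atom 16 (O): bond orders sum to 2 → 0 H
  atom 22 (O): bond orders sum to 2 → 0 H
Lipinski HBD = 1.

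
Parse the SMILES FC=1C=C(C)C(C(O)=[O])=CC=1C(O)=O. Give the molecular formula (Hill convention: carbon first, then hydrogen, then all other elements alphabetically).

Walk through each heavy atom and fill implicit hydrogens from standard valence (C 4, N 3, O 2, S 2, halogen 1):
  atom 1: F (halogen, monovalent) → 0 H
  atom 2: C, bond orders sum to 4 (valence 4) → 0 H
  atom 3: C, bond orders sum to 3 (valence 4) → 1 H
  atom 4: C, bond orders sum to 4 (valence 4) → 0 H
  atom 5: C, bond orders sum to 1 (valence 4) → 3 H
  atom 6: C, bond orders sum to 4 (valence 4) → 0 H
  atom 7: C, bond orders sum to 4 (valence 4) → 0 H
  atom 8: O, bond orders sum to 1 (valence 2) → 1 H
  atom 9: O with explicit H count 0
  atom 10: C, bond orders sum to 3 (valence 4) → 1 H
  atom 11: C, bond orders sum to 4 (valence 4) → 0 H
  atom 12: C, bond orders sum to 4 (valence 4) → 0 H
  atom 13: O, bond orders sum to 1 (valence 2) → 1 H
  atom 14: O, bond orders sum to 2 (valence 2) → 0 H
Totals → C:9, H:7, F:1, O:4.
In Hill order: C9H7FO4.

C9H7FO4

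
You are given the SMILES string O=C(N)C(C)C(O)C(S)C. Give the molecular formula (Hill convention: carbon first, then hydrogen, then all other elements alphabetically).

C6H13NO2S

Walk through each heavy atom and fill implicit hydrogens from standard valence (C 4, N 3, O 2, S 2, halogen 1):
  atom 1: O, bond orders sum to 2 (valence 2) → 0 H
  atom 2: C, bond orders sum to 4 (valence 4) → 0 H
  atom 3: N, bond orders sum to 1 (valence 3) → 2 H
  atom 4: C, bond orders sum to 3 (valence 4) → 1 H
  atom 5: C, bond orders sum to 1 (valence 4) → 3 H
  atom 6: C, bond orders sum to 3 (valence 4) → 1 H
  atom 7: O, bond orders sum to 1 (valence 2) → 1 H
  atom 8: C, bond orders sum to 3 (valence 4) → 1 H
  atom 9: S, bond orders sum to 1 (valence 2) → 1 H
  atom 10: C, bond orders sum to 1 (valence 4) → 3 H
Totals → C:6, H:13, N:1, O:2, S:1.
In Hill order: C6H13NO2S.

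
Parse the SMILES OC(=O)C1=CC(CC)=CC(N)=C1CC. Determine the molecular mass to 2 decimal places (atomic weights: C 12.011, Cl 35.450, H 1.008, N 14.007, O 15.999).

193.25 g/mol

First, the molecular formula is C11H15NO2 (counting implicit H from valence).
  C: 11 × 12.011 = 132.121
  H: 15 × 1.008 = 15.120
  N: 1 × 14.007 = 14.007
  O: 2 × 15.999 = 31.998
Sum: 11×12.011 + 15×1.008 + 1×14.007 + 2×15.999 = 193.246 → 193.25 g/mol.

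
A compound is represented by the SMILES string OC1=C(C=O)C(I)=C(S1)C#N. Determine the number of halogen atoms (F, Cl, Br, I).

Halogen atoms appear at heavy-atom position 7 (1×I).
Other groups present: 1 aldehyde, 1 hydroxyl, 1 nitrile.
Halogen count: 1.

1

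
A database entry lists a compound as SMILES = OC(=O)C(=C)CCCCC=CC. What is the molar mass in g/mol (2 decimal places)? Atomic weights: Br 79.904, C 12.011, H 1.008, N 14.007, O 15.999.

168.24 g/mol

First, the molecular formula is C10H16O2 (counting implicit H from valence).
  C: 10 × 12.011 = 120.110
  H: 16 × 1.008 = 16.128
  O: 2 × 15.999 = 31.998
Sum: 10×12.011 + 16×1.008 + 2×15.999 = 168.236 → 168.24 g/mol.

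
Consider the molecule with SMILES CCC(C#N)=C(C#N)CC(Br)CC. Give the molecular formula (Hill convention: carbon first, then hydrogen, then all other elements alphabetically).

Walk through each heavy atom and fill implicit hydrogens from standard valence (C 4, N 3, O 2, S 2, halogen 1):
  atom 1: C, bond orders sum to 1 (valence 4) → 3 H
  atom 2: C, bond orders sum to 2 (valence 4) → 2 H
  atom 3: C, bond orders sum to 4 (valence 4) → 0 H
  atom 4: C, bond orders sum to 4 (valence 4) → 0 H
  atom 5: N, bond orders sum to 3 (valence 3) → 0 H
  atom 6: C, bond orders sum to 4 (valence 4) → 0 H
  atom 7: C, bond orders sum to 4 (valence 4) → 0 H
  atom 8: N, bond orders sum to 3 (valence 3) → 0 H
  atom 9: C, bond orders sum to 2 (valence 4) → 2 H
  atom 10: C, bond orders sum to 3 (valence 4) → 1 H
  atom 11: Br (halogen, monovalent) → 0 H
  atom 12: C, bond orders sum to 2 (valence 4) → 2 H
  atom 13: C, bond orders sum to 1 (valence 4) → 3 H
Totals → C:10, H:13, Br:1, N:2.

C10H13BrN2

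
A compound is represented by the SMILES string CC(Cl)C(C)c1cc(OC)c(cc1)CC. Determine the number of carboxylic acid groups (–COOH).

Scan the SMILES for the carboxylic acid motif — none present.
Groups that are present: 1 ether.

0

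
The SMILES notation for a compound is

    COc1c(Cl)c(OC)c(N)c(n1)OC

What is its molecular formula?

Walk through each heavy atom and fill implicit hydrogens from standard valence (C 4, N 3, O 2, S 2, halogen 1); for lowercase aromatic atoms, an aromatic c carries 1 H when it has two neighbours and 0 H with three, and aromatic n carries 0 H:
  atom 1: C, bond orders sum to 1 (valence 4) → 3 H
  atom 2: O, bond orders sum to 2 (valence 2) → 0 H
  atom 3: aromatic c, 3 neighbours → 0 H
  atom 4: aromatic c, 3 neighbours → 0 H
  atom 5: Cl (halogen, monovalent) → 0 H
  atom 6: aromatic c, 3 neighbours → 0 H
  atom 7: O, bond orders sum to 2 (valence 2) → 0 H
  atom 8: C, bond orders sum to 1 (valence 4) → 3 H
  atom 9: aromatic c, 3 neighbours → 0 H
  atom 10: N, bond orders sum to 1 (valence 3) → 2 H
  atom 11: aromatic c, 3 neighbours → 0 H
  atom 12: aromatic n, 2 neighbours → 0 H
  atom 13: O, bond orders sum to 2 (valence 2) → 0 H
  atom 14: C, bond orders sum to 1 (valence 4) → 3 H
Totals → C:8, H:11, Cl:1, N:2, O:3.

C8H11ClN2O3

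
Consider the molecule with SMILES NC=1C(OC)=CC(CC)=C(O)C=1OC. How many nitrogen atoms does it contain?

Scan the SMILES for N atoms (remember two-letter symbols like Cl and Br are single atoms).
Nitrogen count: 1.

1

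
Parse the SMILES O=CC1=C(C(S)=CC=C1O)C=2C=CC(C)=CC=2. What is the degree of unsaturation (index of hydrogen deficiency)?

Degree of unsaturation = (number of rings) + (number of π bonds).
Ring closures in the SMILES: 2.
π bonds: 7 double bonds (each 1 DoU) → 7 DoU from unsaturation.
Total DoU = 2 + 7 = 9.

9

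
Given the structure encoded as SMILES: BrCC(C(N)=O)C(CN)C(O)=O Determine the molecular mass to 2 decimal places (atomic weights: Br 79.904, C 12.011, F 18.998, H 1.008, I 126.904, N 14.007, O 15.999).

239.07 g/mol

First, the molecular formula is C6H11BrN2O3 (counting implicit H from valence).
  Br: 1 × 79.904 = 79.904
  C: 6 × 12.011 = 72.066
  H: 11 × 1.008 = 11.088
  N: 2 × 14.007 = 28.014
  O: 3 × 15.999 = 47.997
Sum: 1×79.904 + 6×12.011 + 11×1.008 + 2×14.007 + 3×15.999 = 239.069 → 239.07 g/mol.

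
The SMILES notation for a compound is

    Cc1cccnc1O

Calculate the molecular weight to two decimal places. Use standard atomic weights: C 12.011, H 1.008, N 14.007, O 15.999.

First, the molecular formula is C6H7NO (counting implicit H from valence).
  C: 6 × 12.011 = 72.066
  H: 7 × 1.008 = 7.056
  N: 1 × 14.007 = 14.007
  O: 1 × 15.999 = 15.999
Sum: 6×12.011 + 7×1.008 + 1×14.007 + 1×15.999 = 109.128 → 109.13 g/mol.

109.13 g/mol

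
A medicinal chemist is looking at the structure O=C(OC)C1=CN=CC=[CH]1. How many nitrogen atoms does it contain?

Scan the SMILES for N atoms (remember two-letter symbols like Cl and Br are single atoms).
Nitrogen count: 1.

1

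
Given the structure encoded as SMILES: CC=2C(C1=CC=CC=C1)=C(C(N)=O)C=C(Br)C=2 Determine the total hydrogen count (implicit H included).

12

Walk through each heavy atom and fill implicit hydrogens from standard valence (C 4, N 3, O 2, S 2, halogen 1):
  atom 1: C, bond orders sum to 1 (valence 4) → 3 H
  atom 2: C, bond orders sum to 4 (valence 4) → 0 H
  atom 3: C, bond orders sum to 4 (valence 4) → 0 H
  atom 4: C, bond orders sum to 4 (valence 4) → 0 H
  atom 5: C, bond orders sum to 3 (valence 4) → 1 H
  atom 6: C, bond orders sum to 3 (valence 4) → 1 H
  atom 7: C, bond orders sum to 3 (valence 4) → 1 H
  atom 8: C, bond orders sum to 3 (valence 4) → 1 H
  atom 9: C, bond orders sum to 3 (valence 4) → 1 H
  atom 10: C, bond orders sum to 4 (valence 4) → 0 H
  atom 11: C, bond orders sum to 4 (valence 4) → 0 H
  atom 12: N, bond orders sum to 1 (valence 3) → 2 H
  atom 13: O, bond orders sum to 2 (valence 2) → 0 H
  atom 14: C, bond orders sum to 3 (valence 4) → 1 H
  atom 15: C, bond orders sum to 4 (valence 4) → 0 H
  atom 16: Br (halogen, monovalent) → 0 H
  atom 17: C, bond orders sum to 3 (valence 4) → 1 H
Total hydrogens: 12.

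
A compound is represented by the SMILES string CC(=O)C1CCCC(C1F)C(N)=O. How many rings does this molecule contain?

1

In SMILES, each pair of matching ring-closure digits denotes one ring-closing bond; the number of such bonds equals the number of independent rings.
Ring-closure bonds here: 1.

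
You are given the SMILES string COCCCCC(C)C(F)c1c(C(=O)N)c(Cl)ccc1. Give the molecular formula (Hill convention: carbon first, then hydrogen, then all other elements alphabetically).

C15H21ClFNO2

Walk through each heavy atom and fill implicit hydrogens from standard valence (C 4, N 3, O 2, S 2, halogen 1); for lowercase aromatic atoms, an aromatic c carries 1 H when it has two neighbours and 0 H with three, and aromatic n carries 0 H:
  atom 1: C, bond orders sum to 1 (valence 4) → 3 H
  atom 2: O, bond orders sum to 2 (valence 2) → 0 H
  atom 3: C, bond orders sum to 2 (valence 4) → 2 H
  atom 4: C, bond orders sum to 2 (valence 4) → 2 H
  atom 5: C, bond orders sum to 2 (valence 4) → 2 H
  atom 6: C, bond orders sum to 2 (valence 4) → 2 H
  atom 7: C, bond orders sum to 3 (valence 4) → 1 H
  atom 8: C, bond orders sum to 1 (valence 4) → 3 H
  atom 9: C, bond orders sum to 3 (valence 4) → 1 H
  atom 10: F (halogen, monovalent) → 0 H
  atom 11: aromatic c, 3 neighbours → 0 H
  atom 12: aromatic c, 3 neighbours → 0 H
  atom 13: C, bond orders sum to 4 (valence 4) → 0 H
  atom 14: O, bond orders sum to 2 (valence 2) → 0 H
  atom 15: N, bond orders sum to 1 (valence 3) → 2 H
  atom 16: aromatic c, 3 neighbours → 0 H
  atom 17: Cl (halogen, monovalent) → 0 H
  atom 18: aromatic c, 2 neighbours → 1 H
  atom 19: aromatic c, 2 neighbours → 1 H
  atom 20: aromatic c, 2 neighbours → 1 H
Totals → C:15, H:21, Cl:1, F:1, N:1, O:2.
In Hill order: C15H21ClFNO2.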